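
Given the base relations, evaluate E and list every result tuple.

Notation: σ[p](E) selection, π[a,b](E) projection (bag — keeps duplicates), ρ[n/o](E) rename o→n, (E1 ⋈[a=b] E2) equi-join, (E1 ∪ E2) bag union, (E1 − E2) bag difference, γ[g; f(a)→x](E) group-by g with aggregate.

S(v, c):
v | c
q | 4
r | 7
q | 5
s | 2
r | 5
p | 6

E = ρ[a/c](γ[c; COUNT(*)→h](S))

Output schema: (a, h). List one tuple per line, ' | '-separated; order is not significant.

Row counts bottom-up:
  S → 6
  γ[c; COUNT(*)→h](S) → 5
  ρ[a/c](γ[c; COUNT(*)→h](S)) → 5

== RESULT ==
a | h
2 | 1
4 | 1
5 | 2
6 | 1
7 | 1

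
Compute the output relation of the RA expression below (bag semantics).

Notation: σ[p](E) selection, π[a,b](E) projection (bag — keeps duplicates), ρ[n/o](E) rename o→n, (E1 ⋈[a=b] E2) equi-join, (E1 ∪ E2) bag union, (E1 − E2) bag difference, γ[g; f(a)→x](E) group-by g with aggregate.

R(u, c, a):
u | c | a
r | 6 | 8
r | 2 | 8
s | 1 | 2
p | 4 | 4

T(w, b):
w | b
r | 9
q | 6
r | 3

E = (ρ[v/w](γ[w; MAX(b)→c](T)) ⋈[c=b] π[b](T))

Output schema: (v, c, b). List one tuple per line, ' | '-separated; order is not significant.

Stepwise |·|:
  T → 3
  γ[w; MAX(b)→c](T) → 2
  ρ[v/w](γ[w; MAX(b)→c](T)) → 2
  T → 3
  π[b](T) → 3
  (ρ[v/w](γ[w; MAX(b)→c](T)) ⋈[c=b] π[b](T)) → 2

== RESULT ==
v | c | b
q | 6 | 6
r | 9 | 9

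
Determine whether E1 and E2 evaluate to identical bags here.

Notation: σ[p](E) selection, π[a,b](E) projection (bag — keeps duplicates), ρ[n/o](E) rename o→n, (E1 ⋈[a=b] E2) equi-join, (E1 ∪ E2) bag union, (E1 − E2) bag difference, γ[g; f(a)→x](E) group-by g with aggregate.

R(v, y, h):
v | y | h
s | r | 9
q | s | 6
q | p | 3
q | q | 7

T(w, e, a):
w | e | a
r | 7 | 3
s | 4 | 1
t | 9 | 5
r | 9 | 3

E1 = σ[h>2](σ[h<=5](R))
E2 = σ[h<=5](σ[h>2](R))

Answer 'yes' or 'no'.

E1 per-node cardinality:
  R → 4
  σ[h<=5](R) → 1
  σ[h>2](σ[h<=5](R)) → 1
E2 per-node cardinality:
  R → 4
  σ[h>2](R) → 4
  σ[h<=5](σ[h>2](R)) → 1

E1 and E2 produce the same multiset:
v | y | h
q | p | 3

yes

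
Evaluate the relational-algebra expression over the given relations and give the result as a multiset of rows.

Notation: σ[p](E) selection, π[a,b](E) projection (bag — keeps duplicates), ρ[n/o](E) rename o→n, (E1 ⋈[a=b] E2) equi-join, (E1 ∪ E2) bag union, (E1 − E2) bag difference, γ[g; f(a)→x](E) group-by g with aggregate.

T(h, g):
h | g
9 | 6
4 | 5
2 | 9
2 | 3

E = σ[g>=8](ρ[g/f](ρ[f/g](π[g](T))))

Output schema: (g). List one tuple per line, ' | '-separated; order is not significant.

Row counts bottom-up:
  T → 4
  π[g](T) → 4
  ρ[f/g](π[g](T)) → 4
  ρ[g/f](ρ[f/g](π[g](T))) → 4
  σ[g>=8](ρ[g/f](ρ[f/g](π[g](T)))) → 1

== RESULT ==
g
9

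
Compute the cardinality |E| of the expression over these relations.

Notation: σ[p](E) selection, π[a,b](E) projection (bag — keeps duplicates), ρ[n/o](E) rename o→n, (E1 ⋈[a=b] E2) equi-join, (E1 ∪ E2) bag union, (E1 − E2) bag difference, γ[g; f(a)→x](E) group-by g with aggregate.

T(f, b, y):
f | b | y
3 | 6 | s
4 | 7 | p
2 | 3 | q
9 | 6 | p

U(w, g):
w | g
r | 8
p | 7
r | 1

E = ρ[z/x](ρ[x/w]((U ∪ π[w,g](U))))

Subexpression sizes:
  U → 3
  U → 3
  π[w,g](U) → 3
  (U ∪ π[w,g](U)) → 6
  ρ[x/w]((U ∪ π[w,g](U))) → 6
  ρ[z/x](ρ[x/w]((U ∪ π[w,g](U)))) → 6

|E| = 6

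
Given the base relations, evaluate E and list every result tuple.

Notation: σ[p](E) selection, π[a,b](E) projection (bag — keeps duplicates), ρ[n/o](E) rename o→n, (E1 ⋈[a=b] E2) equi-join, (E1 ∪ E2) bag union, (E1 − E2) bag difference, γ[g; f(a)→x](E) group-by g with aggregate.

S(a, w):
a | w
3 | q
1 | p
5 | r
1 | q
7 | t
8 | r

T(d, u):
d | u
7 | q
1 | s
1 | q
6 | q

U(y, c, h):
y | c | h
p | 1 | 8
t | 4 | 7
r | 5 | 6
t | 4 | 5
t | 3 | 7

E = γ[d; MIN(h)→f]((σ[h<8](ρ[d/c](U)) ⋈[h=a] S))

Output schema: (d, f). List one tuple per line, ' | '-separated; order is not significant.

Stepwise |·|:
  U → 5
  ρ[d/c](U) → 5
  σ[h<8](ρ[d/c](U)) → 4
  S → 6
  (σ[h<8](ρ[d/c](U)) ⋈[h=a] S) → 3
  γ[d; MIN(h)→f]((σ[h<8](ρ[d/c](U)) ⋈[h=a] S)) → 2

== RESULT ==
d | f
3 | 7
4 | 5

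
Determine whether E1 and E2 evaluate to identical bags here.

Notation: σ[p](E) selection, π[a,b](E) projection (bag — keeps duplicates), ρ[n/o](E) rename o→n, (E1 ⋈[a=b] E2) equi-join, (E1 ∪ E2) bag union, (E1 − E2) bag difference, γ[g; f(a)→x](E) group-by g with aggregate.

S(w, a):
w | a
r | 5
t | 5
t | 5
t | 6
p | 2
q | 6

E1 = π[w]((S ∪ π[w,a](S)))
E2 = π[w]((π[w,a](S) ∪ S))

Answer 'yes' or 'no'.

E1 stepwise |·|:
  S → 6
  S → 6
  π[w,a](S) → 6
  (S ∪ π[w,a](S)) → 12
  π[w]((S ∪ π[w,a](S))) → 12
E2 stepwise |·|:
  S → 6
  π[w,a](S) → 6
  S → 6
  (π[w,a](S) ∪ S) → 12
  π[w]((π[w,a](S) ∪ S)) → 12

E1 and E2 produce the same multiset:
w
p
p
q
q
r
r
t
t
t
t
t
t

yes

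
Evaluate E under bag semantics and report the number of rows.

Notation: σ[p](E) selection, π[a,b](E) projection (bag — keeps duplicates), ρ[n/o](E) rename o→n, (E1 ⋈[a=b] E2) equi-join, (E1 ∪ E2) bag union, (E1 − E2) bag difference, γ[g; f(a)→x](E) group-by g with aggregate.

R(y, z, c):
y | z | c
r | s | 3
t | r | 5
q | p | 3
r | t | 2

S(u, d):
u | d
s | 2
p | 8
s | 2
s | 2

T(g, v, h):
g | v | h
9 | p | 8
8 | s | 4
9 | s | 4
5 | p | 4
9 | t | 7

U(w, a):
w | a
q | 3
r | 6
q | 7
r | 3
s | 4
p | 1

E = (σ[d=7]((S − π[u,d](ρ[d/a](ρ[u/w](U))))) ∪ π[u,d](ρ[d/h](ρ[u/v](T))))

Per-node cardinality:
  S → 4
  U → 6
  ρ[u/w](U) → 6
  ρ[d/a](ρ[u/w](U)) → 6
  π[u,d](ρ[d/a](ρ[u/w](U))) → 6
  (S − π[u,d](ρ[d/a](ρ[u/w](U)))) → 4
  σ[d=7]((S − π[u,d](ρ[d/a](ρ[u/w](U))))) → 0
  T → 5
  ρ[u/v](T) → 5
  ρ[d/h](ρ[u/v](T)) → 5
  π[u,d](ρ[d/h](ρ[u/v](T))) → 5
  (σ[d=7]((S − π[u,d](ρ[d/a](ρ[u/w](U))))) ∪ π[u,d](ρ[d/h](ρ[u/v](T)))) → 5

|E| = 5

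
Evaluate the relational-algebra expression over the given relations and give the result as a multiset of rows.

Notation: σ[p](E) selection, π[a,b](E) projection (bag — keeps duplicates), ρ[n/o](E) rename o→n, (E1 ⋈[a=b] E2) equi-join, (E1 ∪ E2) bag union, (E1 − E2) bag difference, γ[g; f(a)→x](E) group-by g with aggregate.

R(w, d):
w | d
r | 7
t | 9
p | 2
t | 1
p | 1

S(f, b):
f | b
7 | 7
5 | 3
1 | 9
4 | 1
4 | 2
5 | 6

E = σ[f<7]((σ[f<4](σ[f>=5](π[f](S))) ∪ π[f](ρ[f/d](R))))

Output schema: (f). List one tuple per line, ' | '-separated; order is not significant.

Subexpression sizes:
  S → 6
  π[f](S) → 6
  σ[f>=5](π[f](S)) → 3
  σ[f<4](σ[f>=5](π[f](S))) → 0
  R → 5
  ρ[f/d](R) → 5
  π[f](ρ[f/d](R)) → 5
  (σ[f<4](σ[f>=5](π[f](S))) ∪ π[f](ρ[f/d](R))) → 5
  σ[f<7]((σ[f<4](σ[f>=5](π[f](S))) ∪ π[f](ρ[f/d](R)))) → 3

== RESULT ==
f
1
1
2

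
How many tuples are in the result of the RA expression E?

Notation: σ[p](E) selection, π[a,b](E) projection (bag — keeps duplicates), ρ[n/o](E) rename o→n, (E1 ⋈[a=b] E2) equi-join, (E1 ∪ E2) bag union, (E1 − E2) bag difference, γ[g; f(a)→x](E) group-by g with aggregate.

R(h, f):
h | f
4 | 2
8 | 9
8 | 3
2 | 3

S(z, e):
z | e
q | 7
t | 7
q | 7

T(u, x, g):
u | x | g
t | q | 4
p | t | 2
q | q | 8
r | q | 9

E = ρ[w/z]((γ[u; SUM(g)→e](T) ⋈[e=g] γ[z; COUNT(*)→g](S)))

Stepwise |·|:
  T → 4
  γ[u; SUM(g)→e](T) → 4
  S → 3
  γ[z; COUNT(*)→g](S) → 2
  (γ[u; SUM(g)→e](T) ⋈[e=g] γ[z; COUNT(*)→g](S)) → 1
  ρ[w/z]((γ[u; SUM(g)→e](T) ⋈[e=g] γ[z; COUNT(*)→g](S))) → 1

|E| = 1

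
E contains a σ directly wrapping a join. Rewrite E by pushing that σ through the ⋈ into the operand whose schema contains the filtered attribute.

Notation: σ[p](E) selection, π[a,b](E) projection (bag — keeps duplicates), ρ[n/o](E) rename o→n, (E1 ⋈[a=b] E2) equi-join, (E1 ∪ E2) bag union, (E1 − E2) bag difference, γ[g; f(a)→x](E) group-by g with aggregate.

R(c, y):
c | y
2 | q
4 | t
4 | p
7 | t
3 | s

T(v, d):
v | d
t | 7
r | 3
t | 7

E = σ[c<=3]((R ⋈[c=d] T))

σ filters on c, owned by the left side.
E' = (σ[c<=3](R) ⋈[c=d] T)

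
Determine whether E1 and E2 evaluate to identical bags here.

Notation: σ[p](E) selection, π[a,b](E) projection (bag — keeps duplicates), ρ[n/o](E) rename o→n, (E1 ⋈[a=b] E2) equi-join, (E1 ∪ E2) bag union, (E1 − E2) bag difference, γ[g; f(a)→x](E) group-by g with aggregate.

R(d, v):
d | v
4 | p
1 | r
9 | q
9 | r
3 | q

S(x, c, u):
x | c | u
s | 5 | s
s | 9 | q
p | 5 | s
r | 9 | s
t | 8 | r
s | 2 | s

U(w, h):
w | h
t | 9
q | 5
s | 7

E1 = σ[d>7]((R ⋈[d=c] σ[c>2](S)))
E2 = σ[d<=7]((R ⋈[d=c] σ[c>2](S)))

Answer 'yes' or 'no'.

E1 stepwise |·|:
  R → 5
  S → 6
  σ[c>2](S) → 5
  (R ⋈[d=c] σ[c>2](S)) → 4
  σ[d>7]((R ⋈[d=c] σ[c>2](S))) → 4
E2 stepwise |·|:
  R → 5
  S → 6
  σ[c>2](S) → 5
  (R ⋈[d=c] σ[c>2](S)) → 4
  σ[d<=7]((R ⋈[d=c] σ[c>2](S))) → 0

E1 result:
d | v | x | c | u
9 | q | r | 9 | s
9 | q | s | 9 | q
9 | r | r | 9 | s
9 | r | s | 9 | q
E2 result:
d | v | x | c | u
(0 rows)
Witness: (9, 'r', 'r', 9, 's') appears 1× in E1 but 0× in E2.

no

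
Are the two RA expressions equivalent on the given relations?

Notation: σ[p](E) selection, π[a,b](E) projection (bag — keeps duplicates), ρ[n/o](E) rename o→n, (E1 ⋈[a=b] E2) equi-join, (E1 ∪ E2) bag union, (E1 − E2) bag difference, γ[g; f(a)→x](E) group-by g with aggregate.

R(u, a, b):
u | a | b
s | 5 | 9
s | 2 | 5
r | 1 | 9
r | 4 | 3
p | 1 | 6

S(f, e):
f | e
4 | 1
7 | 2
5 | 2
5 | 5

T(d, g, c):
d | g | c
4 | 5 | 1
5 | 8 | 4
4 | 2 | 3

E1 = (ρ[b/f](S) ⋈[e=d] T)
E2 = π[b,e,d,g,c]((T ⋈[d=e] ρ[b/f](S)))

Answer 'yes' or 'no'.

E1 per-node cardinality:
  S → 4
  ρ[b/f](S) → 4
  T → 3
  (ρ[b/f](S) ⋈[e=d] T) → 1
E2 per-node cardinality:
  T → 3
  S → 4
  ρ[b/f](S) → 4
  (T ⋈[d=e] ρ[b/f](S)) → 1
  π[b,e,d,g,c]((T ⋈[d=e] ρ[b/f](S))) → 1

E1 and E2 produce the same multiset:
b | e | d | g | c
5 | 5 | 5 | 8 | 4

yes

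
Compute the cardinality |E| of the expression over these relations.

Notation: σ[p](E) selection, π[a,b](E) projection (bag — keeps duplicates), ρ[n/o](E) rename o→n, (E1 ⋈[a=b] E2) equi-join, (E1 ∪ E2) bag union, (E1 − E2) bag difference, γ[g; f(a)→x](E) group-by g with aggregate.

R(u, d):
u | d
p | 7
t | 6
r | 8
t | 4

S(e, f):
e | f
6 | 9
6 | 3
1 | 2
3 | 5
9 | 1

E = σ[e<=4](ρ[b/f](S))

Subexpression sizes:
  S → 5
  ρ[b/f](S) → 5
  σ[e<=4](ρ[b/f](S)) → 2

|E| = 2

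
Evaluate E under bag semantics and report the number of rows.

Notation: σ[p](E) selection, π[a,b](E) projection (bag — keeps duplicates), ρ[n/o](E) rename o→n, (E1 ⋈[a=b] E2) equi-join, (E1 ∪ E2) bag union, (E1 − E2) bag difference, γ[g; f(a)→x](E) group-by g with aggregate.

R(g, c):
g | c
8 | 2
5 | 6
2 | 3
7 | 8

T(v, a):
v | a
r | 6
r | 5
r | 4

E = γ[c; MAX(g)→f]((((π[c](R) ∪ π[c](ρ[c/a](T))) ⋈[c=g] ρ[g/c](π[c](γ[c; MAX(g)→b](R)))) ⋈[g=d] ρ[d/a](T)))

Row counts bottom-up:
  R → 4
  π[c](R) → 4
  T → 3
  ρ[c/a](T) → 3
  π[c](ρ[c/a](T)) → 3
  (π[c](R) ∪ π[c](ρ[c/a](T))) → 7
  R → 4
  γ[c; MAX(g)→b](R) → 4
  π[c](γ[c; MAX(g)→b](R)) → 4
  ρ[g/c](π[c](γ[c; MAX(g)→b](R))) → 4
  ((π[c](R) ∪ π[c](ρ[c/a](T))) ⋈[c=g] ρ[g/c](π[c](γ[c; MAX(g)→b](R)))) → 5
  T → 3
  ρ[d/a](T) → 3
  (((π[c](R) ∪ π[c](ρ[c/a](T))) ⋈[c=g] ρ[g/c](π[c](γ[c; MAX(g)→b](R)))) ⋈[g=d] ρ[d/a](T)) → 2
  γ[c; MAX(g)→f]((((π[c](R) ∪ π[c](ρ[c/a](T))) ⋈[c=g] ρ[g/c](π[c](γ[c; MAX(g)→b](R)))) ⋈[g=d] ρ[d/a](T))) → 1

|E| = 1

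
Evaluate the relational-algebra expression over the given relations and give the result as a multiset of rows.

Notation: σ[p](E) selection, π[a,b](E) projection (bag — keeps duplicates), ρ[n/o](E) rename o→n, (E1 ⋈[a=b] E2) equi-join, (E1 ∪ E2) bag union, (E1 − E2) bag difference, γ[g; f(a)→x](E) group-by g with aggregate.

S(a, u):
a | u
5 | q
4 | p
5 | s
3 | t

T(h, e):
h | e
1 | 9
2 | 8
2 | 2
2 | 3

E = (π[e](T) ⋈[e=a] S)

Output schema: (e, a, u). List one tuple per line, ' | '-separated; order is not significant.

Subexpression sizes:
  T → 4
  π[e](T) → 4
  S → 4
  (π[e](T) ⋈[e=a] S) → 1

== RESULT ==
e | a | u
3 | 3 | t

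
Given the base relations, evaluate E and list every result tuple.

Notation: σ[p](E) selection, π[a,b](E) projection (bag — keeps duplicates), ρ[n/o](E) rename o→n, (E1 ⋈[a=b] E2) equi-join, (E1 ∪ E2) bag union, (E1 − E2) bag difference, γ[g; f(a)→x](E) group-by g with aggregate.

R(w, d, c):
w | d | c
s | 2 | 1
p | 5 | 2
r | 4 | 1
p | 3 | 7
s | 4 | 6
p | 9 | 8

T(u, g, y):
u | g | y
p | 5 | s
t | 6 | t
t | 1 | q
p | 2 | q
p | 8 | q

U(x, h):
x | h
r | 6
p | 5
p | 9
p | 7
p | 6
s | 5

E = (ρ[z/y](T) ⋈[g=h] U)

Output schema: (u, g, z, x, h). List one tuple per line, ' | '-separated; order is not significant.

Row counts bottom-up:
  T → 5
  ρ[z/y](T) → 5
  U → 6
  (ρ[z/y](T) ⋈[g=h] U) → 4

== RESULT ==
u | g | z | x | h
p | 5 | s | p | 5
p | 5 | s | s | 5
t | 6 | t | p | 6
t | 6 | t | r | 6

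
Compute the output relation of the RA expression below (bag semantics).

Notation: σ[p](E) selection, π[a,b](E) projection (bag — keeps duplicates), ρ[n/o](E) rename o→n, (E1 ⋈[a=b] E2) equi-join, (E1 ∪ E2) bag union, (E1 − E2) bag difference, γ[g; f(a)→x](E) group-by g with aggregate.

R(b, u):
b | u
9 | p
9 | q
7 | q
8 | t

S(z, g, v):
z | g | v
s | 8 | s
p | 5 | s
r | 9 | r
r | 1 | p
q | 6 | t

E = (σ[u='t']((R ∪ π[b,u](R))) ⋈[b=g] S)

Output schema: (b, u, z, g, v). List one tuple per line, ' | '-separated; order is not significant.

Per-node cardinality:
  R → 4
  R → 4
  π[b,u](R) → 4
  (R ∪ π[b,u](R)) → 8
  σ[u='t']((R ∪ π[b,u](R))) → 2
  S → 5
  (σ[u='t']((R ∪ π[b,u](R))) ⋈[b=g] S) → 2

== RESULT ==
b | u | z | g | v
8 | t | s | 8 | s
8 | t | s | 8 | s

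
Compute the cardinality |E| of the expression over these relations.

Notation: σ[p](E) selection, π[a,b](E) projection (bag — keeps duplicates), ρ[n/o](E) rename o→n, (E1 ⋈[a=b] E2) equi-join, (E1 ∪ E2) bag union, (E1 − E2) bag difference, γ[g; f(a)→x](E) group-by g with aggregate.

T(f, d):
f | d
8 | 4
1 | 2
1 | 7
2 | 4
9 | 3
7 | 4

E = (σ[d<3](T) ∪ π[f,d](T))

Subexpression sizes:
  T → 6
  σ[d<3](T) → 1
  T → 6
  π[f,d](T) → 6
  (σ[d<3](T) ∪ π[f,d](T)) → 7

|E| = 7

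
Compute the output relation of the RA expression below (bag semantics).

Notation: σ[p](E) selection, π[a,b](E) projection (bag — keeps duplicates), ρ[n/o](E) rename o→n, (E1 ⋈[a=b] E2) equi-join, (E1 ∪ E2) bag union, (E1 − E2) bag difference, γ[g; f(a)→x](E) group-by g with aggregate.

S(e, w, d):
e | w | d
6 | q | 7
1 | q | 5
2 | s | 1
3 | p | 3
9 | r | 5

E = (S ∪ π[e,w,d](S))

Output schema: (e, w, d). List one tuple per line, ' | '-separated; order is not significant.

Per-node cardinality:
  S → 5
  S → 5
  π[e,w,d](S) → 5
  (S ∪ π[e,w,d](S)) → 10

== RESULT ==
e | w | d
1 | q | 5
1 | q | 5
2 | s | 1
2 | s | 1
3 | p | 3
3 | p | 3
6 | q | 7
6 | q | 7
9 | r | 5
9 | r | 5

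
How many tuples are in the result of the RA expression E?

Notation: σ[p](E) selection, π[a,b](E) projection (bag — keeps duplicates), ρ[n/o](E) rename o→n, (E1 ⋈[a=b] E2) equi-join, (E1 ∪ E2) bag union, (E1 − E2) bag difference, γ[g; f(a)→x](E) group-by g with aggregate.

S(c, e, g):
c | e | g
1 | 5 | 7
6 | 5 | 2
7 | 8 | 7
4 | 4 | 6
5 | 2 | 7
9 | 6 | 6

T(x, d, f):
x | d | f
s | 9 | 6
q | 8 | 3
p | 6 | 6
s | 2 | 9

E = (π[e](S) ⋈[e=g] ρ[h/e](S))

Subexpression sizes:
  S → 6
  π[e](S) → 6
  S → 6
  ρ[h/e](S) → 6
  (π[e](S) ⋈[e=g] ρ[h/e](S)) → 3

|E| = 3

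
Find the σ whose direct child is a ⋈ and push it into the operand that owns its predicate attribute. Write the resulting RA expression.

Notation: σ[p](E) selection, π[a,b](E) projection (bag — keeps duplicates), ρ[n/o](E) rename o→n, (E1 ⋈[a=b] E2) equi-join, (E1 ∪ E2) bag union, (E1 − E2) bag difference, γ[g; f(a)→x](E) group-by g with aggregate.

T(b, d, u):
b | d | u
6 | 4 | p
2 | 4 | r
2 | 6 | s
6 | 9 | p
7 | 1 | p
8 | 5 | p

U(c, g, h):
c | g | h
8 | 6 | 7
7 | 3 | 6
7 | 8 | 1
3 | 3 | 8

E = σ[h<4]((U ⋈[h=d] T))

σ filters on h, owned by the left side.
E' = (σ[h<4](U) ⋈[h=d] T)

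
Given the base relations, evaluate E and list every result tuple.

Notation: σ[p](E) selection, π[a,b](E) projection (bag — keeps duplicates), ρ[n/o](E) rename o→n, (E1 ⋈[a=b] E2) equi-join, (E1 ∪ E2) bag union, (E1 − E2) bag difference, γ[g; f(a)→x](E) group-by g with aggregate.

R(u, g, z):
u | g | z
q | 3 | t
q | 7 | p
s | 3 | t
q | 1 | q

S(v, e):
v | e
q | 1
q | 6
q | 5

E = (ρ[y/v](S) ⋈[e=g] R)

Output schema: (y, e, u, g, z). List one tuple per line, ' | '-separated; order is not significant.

Row counts bottom-up:
  S → 3
  ρ[y/v](S) → 3
  R → 4
  (ρ[y/v](S) ⋈[e=g] R) → 1

== RESULT ==
y | e | u | g | z
q | 1 | q | 1 | q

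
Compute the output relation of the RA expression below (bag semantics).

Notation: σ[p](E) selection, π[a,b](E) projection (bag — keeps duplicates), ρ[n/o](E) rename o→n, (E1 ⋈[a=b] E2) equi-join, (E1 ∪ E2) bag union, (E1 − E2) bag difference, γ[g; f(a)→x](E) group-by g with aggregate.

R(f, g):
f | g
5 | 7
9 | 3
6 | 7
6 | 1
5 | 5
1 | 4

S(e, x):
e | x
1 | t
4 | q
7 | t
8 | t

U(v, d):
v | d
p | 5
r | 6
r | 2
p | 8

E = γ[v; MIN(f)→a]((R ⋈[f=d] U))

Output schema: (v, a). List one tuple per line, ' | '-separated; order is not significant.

Per-node cardinality:
  R → 6
  U → 4
  (R ⋈[f=d] U) → 4
  γ[v; MIN(f)→a]((R ⋈[f=d] U)) → 2

== RESULT ==
v | a
p | 5
r | 6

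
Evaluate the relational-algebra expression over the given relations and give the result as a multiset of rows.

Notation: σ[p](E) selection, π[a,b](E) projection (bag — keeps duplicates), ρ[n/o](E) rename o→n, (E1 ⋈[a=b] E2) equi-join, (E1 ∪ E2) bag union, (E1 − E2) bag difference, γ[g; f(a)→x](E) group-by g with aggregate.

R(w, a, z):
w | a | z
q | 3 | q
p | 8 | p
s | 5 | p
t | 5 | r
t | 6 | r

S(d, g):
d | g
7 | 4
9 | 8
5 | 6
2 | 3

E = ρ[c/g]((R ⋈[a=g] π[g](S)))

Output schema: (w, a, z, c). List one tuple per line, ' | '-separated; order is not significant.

Stepwise |·|:
  R → 5
  S → 4
  π[g](S) → 4
  (R ⋈[a=g] π[g](S)) → 3
  ρ[c/g]((R ⋈[a=g] π[g](S))) → 3

== RESULT ==
w | a | z | c
p | 8 | p | 8
q | 3 | q | 3
t | 6 | r | 6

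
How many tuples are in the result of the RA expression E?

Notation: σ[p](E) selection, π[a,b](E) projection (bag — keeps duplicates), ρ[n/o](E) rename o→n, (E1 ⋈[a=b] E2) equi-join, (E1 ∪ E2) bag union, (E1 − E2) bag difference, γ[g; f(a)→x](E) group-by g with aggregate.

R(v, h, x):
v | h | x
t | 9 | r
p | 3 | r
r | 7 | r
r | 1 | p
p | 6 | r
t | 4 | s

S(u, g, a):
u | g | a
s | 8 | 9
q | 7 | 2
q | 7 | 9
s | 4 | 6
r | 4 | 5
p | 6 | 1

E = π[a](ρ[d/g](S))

Row counts bottom-up:
  S → 6
  ρ[d/g](S) → 6
  π[a](ρ[d/g](S)) → 6

|E| = 6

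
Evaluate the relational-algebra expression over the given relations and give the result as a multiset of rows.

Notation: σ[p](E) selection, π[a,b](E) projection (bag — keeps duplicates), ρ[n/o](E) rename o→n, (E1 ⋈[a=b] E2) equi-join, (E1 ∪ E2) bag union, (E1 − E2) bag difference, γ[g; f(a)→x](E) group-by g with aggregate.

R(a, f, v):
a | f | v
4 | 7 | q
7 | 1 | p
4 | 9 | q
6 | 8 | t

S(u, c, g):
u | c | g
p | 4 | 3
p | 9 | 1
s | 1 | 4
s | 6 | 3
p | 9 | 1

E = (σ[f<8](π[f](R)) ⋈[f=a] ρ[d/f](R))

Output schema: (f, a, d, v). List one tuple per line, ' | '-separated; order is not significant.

Stepwise |·|:
  R → 4
  π[f](R) → 4
  σ[f<8](π[f](R)) → 2
  R → 4
  ρ[d/f](R) → 4
  (σ[f<8](π[f](R)) ⋈[f=a] ρ[d/f](R)) → 1

== RESULT ==
f | a | d | v
7 | 7 | 1 | p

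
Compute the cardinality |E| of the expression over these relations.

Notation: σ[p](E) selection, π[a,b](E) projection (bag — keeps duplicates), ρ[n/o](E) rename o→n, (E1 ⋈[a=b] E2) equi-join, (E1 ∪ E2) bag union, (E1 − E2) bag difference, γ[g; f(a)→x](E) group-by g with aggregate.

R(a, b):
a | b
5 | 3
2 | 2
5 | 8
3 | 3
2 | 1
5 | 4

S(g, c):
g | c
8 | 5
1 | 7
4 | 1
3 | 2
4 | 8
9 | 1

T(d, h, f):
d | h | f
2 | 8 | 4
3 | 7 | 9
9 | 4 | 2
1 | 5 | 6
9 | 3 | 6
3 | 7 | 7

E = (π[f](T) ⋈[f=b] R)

Stepwise |·|:
  T → 6
  π[f](T) → 6
  R → 6
  (π[f](T) ⋈[f=b] R) → 2

|E| = 2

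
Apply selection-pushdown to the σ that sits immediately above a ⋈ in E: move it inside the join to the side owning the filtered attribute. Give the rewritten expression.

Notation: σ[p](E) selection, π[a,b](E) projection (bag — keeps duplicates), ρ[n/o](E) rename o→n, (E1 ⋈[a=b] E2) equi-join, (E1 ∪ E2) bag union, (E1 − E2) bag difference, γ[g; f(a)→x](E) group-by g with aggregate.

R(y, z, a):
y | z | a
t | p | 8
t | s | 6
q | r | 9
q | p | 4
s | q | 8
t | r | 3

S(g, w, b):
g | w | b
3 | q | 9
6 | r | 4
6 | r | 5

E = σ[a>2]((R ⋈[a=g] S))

σ filters on a, owned by the left side.
E' = (σ[a>2](R) ⋈[a=g] S)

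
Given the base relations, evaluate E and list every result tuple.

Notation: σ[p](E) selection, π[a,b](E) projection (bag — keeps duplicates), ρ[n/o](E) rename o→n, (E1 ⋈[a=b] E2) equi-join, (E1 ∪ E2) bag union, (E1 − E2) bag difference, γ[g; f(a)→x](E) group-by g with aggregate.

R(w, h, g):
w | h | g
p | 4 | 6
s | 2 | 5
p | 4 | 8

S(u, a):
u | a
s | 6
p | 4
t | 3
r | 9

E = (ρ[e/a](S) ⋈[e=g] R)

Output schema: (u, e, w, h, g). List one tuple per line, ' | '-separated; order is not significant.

Subexpression sizes:
  S → 4
  ρ[e/a](S) → 4
  R → 3
  (ρ[e/a](S) ⋈[e=g] R) → 1

== RESULT ==
u | e | w | h | g
s | 6 | p | 4 | 6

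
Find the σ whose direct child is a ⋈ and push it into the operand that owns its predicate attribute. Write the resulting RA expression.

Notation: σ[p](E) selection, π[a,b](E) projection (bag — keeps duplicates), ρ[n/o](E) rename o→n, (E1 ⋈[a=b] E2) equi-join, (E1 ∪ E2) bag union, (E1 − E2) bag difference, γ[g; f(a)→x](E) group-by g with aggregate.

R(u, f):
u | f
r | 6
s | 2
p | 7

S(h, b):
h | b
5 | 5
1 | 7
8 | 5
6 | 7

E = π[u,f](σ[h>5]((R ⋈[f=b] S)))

σ filters on h, owned by the right side.
E' = π[u,f]((R ⋈[f=b] σ[h>5](S)))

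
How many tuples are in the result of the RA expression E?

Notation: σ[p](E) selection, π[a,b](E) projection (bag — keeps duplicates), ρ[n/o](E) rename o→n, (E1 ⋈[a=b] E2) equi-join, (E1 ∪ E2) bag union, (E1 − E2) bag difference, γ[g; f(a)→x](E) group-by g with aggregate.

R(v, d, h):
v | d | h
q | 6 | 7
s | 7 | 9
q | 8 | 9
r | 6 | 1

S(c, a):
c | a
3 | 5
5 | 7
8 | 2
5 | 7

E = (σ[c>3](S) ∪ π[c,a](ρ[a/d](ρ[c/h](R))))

Per-node cardinality:
  S → 4
  σ[c>3](S) → 3
  R → 4
  ρ[c/h](R) → 4
  ρ[a/d](ρ[c/h](R)) → 4
  π[c,a](ρ[a/d](ρ[c/h](R))) → 4
  (σ[c>3](S) ∪ π[c,a](ρ[a/d](ρ[c/h](R)))) → 7

|E| = 7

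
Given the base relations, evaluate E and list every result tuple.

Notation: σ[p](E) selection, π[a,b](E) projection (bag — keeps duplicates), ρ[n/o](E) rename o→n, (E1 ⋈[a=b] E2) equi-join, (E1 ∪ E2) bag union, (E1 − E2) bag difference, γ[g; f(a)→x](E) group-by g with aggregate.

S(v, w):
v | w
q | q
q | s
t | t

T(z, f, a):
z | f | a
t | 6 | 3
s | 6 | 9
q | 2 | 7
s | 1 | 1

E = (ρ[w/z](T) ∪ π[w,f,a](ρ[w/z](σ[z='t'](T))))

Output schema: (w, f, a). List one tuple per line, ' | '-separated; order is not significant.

Row counts bottom-up:
  T → 4
  ρ[w/z](T) → 4
  T → 4
  σ[z='t'](T) → 1
  ρ[w/z](σ[z='t'](T)) → 1
  π[w,f,a](ρ[w/z](σ[z='t'](T))) → 1
  (ρ[w/z](T) ∪ π[w,f,a](ρ[w/z](σ[z='t'](T)))) → 5

== RESULT ==
w | f | a
q | 2 | 7
s | 1 | 1
s | 6 | 9
t | 6 | 3
t | 6 | 3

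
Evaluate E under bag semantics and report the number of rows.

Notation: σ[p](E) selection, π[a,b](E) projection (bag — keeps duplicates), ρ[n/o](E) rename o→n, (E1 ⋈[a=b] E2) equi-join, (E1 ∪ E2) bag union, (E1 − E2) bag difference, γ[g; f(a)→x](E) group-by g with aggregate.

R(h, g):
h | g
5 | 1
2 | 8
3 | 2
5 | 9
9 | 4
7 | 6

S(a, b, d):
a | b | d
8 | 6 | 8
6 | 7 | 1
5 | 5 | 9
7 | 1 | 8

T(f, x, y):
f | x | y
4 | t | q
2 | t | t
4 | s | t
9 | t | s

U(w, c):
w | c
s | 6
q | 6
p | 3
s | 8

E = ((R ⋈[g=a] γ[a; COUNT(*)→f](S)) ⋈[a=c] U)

Per-node cardinality:
  R → 6
  S → 4
  γ[a; COUNT(*)→f](S) → 4
  (R ⋈[g=a] γ[a; COUNT(*)→f](S)) → 2
  U → 4
  ((R ⋈[g=a] γ[a; COUNT(*)→f](S)) ⋈[a=c] U) → 3

|E| = 3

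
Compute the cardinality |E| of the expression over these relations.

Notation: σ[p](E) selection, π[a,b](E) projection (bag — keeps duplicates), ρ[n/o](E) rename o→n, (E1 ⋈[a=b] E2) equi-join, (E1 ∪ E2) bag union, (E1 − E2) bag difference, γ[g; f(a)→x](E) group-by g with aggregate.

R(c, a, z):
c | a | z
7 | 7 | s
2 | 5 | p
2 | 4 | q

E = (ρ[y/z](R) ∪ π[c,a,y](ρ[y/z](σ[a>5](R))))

Stepwise |·|:
  R → 3
  ρ[y/z](R) → 3
  R → 3
  σ[a>5](R) → 1
  ρ[y/z](σ[a>5](R)) → 1
  π[c,a,y](ρ[y/z](σ[a>5](R))) → 1
  (ρ[y/z](R) ∪ π[c,a,y](ρ[y/z](σ[a>5](R)))) → 4

|E| = 4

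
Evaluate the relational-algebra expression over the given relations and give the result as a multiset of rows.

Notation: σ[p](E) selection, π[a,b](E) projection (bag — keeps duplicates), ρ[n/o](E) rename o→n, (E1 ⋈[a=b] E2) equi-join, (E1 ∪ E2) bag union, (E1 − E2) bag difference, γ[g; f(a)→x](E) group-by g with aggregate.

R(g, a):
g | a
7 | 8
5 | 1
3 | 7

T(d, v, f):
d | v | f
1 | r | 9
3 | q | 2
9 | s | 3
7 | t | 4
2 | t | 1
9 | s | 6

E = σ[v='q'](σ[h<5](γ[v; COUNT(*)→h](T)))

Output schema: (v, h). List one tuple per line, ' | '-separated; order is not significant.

Subexpression sizes:
  T → 6
  γ[v; COUNT(*)→h](T) → 4
  σ[h<5](γ[v; COUNT(*)→h](T)) → 4
  σ[v='q'](σ[h<5](γ[v; COUNT(*)→h](T))) → 1

== RESULT ==
v | h
q | 1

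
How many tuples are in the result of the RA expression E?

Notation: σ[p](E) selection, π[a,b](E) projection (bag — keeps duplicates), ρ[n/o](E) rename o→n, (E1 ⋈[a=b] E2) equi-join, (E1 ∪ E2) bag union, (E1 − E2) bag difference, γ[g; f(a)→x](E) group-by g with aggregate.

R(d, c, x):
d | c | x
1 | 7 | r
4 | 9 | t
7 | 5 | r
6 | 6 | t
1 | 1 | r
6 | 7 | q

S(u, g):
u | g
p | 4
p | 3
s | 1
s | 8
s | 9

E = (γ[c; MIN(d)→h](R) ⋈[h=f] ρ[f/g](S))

Per-node cardinality:
  R → 6
  γ[c; MIN(d)→h](R) → 5
  S → 5
  ρ[f/g](S) → 5
  (γ[c; MIN(d)→h](R) ⋈[h=f] ρ[f/g](S)) → 3

|E| = 3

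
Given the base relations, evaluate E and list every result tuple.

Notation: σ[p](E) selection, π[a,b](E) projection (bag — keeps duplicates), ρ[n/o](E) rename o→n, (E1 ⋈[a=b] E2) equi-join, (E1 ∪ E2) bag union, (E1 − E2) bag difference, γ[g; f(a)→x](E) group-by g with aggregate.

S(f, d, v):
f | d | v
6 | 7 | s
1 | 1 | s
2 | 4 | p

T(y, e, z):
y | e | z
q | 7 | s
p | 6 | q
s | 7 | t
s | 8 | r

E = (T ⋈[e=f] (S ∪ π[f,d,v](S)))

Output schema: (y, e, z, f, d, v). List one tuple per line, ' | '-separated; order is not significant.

Stepwise |·|:
  T → 4
  S → 3
  S → 3
  π[f,d,v](S) → 3
  (S ∪ π[f,d,v](S)) → 6
  (T ⋈[e=f] (S ∪ π[f,d,v](S))) → 2

== RESULT ==
y | e | z | f | d | v
p | 6 | q | 6 | 7 | s
p | 6 | q | 6 | 7 | s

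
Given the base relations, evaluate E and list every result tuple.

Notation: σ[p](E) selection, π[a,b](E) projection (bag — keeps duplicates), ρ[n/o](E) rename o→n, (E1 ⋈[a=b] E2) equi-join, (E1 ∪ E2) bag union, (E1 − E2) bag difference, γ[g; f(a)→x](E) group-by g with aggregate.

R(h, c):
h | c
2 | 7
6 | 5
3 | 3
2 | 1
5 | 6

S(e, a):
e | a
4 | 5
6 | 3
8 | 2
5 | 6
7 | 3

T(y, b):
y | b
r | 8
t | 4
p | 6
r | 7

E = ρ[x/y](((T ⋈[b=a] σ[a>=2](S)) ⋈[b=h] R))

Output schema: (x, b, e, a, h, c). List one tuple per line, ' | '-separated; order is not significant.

Row counts bottom-up:
  T → 4
  S → 5
  σ[a>=2](S) → 5
  (T ⋈[b=a] σ[a>=2](S)) → 1
  R → 5
  ((T ⋈[b=a] σ[a>=2](S)) ⋈[b=h] R) → 1
  ρ[x/y](((T ⋈[b=a] σ[a>=2](S)) ⋈[b=h] R)) → 1

== RESULT ==
x | b | e | a | h | c
p | 6 | 5 | 6 | 6 | 5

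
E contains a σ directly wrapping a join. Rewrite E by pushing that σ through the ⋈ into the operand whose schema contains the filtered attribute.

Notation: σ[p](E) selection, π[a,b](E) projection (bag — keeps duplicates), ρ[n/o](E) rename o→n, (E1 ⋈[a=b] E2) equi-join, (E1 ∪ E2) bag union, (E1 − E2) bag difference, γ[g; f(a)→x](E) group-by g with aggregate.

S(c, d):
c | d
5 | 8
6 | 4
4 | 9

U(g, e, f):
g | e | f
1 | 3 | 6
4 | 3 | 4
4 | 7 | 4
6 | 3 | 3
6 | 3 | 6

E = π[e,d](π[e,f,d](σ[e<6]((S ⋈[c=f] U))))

σ filters on e, owned by the right side.
E' = π[e,d](π[e,f,d]((S ⋈[c=f] σ[e<6](U))))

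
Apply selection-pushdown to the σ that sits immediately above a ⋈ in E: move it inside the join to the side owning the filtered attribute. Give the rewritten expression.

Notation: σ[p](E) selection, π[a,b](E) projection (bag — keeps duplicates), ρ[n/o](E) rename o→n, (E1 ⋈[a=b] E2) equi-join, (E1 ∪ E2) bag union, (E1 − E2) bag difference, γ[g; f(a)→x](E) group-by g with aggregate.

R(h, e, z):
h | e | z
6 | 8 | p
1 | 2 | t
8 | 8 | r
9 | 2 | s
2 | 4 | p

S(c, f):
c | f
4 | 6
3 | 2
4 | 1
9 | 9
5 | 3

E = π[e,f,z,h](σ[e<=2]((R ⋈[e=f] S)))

σ filters on e, owned by the left side.
E' = π[e,f,z,h]((σ[e<=2](R) ⋈[e=f] S))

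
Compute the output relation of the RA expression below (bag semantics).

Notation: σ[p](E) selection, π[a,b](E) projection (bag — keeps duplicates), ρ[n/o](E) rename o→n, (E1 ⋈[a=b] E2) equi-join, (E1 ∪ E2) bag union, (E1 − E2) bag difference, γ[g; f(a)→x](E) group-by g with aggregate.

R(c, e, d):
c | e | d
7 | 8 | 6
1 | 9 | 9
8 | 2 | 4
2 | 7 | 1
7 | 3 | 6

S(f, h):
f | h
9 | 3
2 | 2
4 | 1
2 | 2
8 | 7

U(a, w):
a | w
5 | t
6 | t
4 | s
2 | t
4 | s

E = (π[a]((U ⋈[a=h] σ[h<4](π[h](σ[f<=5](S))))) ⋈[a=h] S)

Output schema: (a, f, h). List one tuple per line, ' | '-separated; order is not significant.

Stepwise |·|:
  U → 5
  S → 5
  σ[f<=5](S) → 3
  π[h](σ[f<=5](S)) → 3
  σ[h<4](π[h](σ[f<=5](S))) → 3
  (U ⋈[a=h] σ[h<4](π[h](σ[f<=5](S)))) → 2
  π[a]((U ⋈[a=h] σ[h<4](π[h](σ[f<=5](S))))) → 2
  S → 5
  (π[a]((U ⋈[a=h] σ[h<4](π[h](σ[f<=5](S))))) ⋈[a=h] S) → 4

== RESULT ==
a | f | h
2 | 2 | 2
2 | 2 | 2
2 | 2 | 2
2 | 2 | 2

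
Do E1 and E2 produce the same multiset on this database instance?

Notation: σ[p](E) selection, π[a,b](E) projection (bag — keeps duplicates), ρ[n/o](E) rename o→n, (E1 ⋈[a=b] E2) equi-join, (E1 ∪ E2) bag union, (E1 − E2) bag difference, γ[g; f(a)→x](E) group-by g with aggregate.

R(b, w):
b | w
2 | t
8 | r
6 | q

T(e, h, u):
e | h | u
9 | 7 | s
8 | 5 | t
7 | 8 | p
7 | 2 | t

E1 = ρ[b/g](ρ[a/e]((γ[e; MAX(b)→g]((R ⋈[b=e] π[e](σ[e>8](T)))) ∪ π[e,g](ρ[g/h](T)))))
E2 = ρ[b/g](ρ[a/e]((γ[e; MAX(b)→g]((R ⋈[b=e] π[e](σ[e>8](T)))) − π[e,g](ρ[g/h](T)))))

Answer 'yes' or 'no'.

E1 per-node cardinality:
  R → 3
  T → 4
  σ[e>8](T) → 1
  π[e](σ[e>8](T)) → 1
  (R ⋈[b=e] π[e](σ[e>8](T))) → 0
  γ[e; MAX(b)→g]((R ⋈[b=e] π[e](σ[e>8](T)))) → 0
  T → 4
  ρ[g/h](T) → 4
  π[e,g](ρ[g/h](T)) → 4
  (γ[e; MAX(b)→g]((R ⋈[b=e] π[e](σ[e>8](T)))) ∪ π[e,g](ρ[g/h](T))) → 4
  ρ[a/e]((γ[e; MAX(b)→g]((R ⋈[b=e] π[e](σ[e>8](T)))) ∪ π[e,g](ρ[g/h](T)))) → 4
  ρ[b/g](ρ[a/e]((γ[e; MAX(b)→g]((R ⋈[b=e] π[e](σ[e>8](T)))) ∪ π[e,g](ρ[g/h](T))))) → 4
E2 per-node cardinality:
  R → 3
  T → 4
  σ[e>8](T) → 1
  π[e](σ[e>8](T)) → 1
  (R ⋈[b=e] π[e](σ[e>8](T))) → 0
  γ[e; MAX(b)→g]((R ⋈[b=e] π[e](σ[e>8](T)))) → 0
  T → 4
  ρ[g/h](T) → 4
  π[e,g](ρ[g/h](T)) → 4
  (γ[e; MAX(b)→g]((R ⋈[b=e] π[e](σ[e>8](T)))) − π[e,g](ρ[g/h](T))) → 0
  ρ[a/e]((γ[e; MAX(b)→g]((R ⋈[b=e] π[e](σ[e>8](T)))) − π[e,g](ρ[g/h](T)))) → 0
  ρ[b/g](ρ[a/e]((γ[e; MAX(b)→g]((R ⋈[b=e] π[e](σ[e>8](T)))) − π[e,g](ρ[g/h](T))))) → 0

E1 result:
a | b
7 | 2
7 | 8
8 | 5
9 | 7
E2 result:
a | b
(0 rows)
Witness: (9, 7) appears 1× in E1 but 0× in E2.

no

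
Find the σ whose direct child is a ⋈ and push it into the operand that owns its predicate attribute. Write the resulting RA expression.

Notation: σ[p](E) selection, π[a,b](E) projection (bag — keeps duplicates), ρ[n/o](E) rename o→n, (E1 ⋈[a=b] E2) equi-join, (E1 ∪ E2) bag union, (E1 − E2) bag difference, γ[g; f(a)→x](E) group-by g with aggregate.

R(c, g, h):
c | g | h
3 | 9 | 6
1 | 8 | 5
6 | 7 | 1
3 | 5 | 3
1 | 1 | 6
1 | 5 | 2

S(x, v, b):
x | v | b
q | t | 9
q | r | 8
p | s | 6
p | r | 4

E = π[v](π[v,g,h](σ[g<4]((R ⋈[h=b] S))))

σ filters on g, owned by the left side.
E' = π[v](π[v,g,h]((σ[g<4](R) ⋈[h=b] S)))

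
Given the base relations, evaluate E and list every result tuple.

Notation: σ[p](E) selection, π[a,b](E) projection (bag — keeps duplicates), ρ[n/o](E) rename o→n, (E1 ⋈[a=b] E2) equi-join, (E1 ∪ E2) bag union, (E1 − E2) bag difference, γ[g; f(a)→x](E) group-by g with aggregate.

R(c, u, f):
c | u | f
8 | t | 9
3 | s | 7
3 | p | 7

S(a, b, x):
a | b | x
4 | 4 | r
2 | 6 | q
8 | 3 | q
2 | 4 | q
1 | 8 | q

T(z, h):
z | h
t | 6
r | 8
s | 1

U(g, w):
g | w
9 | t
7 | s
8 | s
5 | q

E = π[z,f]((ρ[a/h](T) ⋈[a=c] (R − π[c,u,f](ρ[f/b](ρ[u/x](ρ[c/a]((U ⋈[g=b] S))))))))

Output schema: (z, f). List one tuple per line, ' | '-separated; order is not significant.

Row counts bottom-up:
  T → 3
  ρ[a/h](T) → 3
  R → 3
  U → 4
  S → 5
  (U ⋈[g=b] S) → 1
  ρ[c/a]((U ⋈[g=b] S)) → 1
  ρ[u/x](ρ[c/a]((U ⋈[g=b] S))) → 1
  ρ[f/b](ρ[u/x](ρ[c/a]((U ⋈[g=b] S)))) → 1
  π[c,u,f](ρ[f/b](ρ[u/x](ρ[c/a]((U ⋈[g=b] S))))) → 1
  (R − π[c,u,f](ρ[f/b](ρ[u/x](ρ[c/a]((U ⋈[g=b] S)))))) → 3
  (ρ[a/h](T) ⋈[a=c] (R − π[c,u,f](ρ[f/b](ρ[u/x](ρ[c/a]((U ⋈[g=b] S))))))) → 1
  π[z,f]((ρ[a/h](T) ⋈[a=c] (R − π[c,u,f](ρ[f/b](ρ[u/x](ρ[c/a]((U ⋈[g=b] S)))))))) → 1

== RESULT ==
z | f
r | 9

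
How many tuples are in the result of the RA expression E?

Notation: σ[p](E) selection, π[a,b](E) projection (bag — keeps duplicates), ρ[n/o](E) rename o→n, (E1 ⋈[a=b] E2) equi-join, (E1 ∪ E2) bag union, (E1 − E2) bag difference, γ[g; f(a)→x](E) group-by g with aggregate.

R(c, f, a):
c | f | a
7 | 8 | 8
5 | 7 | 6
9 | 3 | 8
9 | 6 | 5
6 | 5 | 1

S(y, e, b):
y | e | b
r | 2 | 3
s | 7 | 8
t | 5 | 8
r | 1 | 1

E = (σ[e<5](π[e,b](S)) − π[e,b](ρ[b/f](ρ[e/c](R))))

Stepwise |·|:
  S → 4
  π[e,b](S) → 4
  σ[e<5](π[e,b](S)) → 2
  R → 5
  ρ[e/c](R) → 5
  ρ[b/f](ρ[e/c](R)) → 5
  π[e,b](ρ[b/f](ρ[e/c](R))) → 5
  (σ[e<5](π[e,b](S)) − π[e,b](ρ[b/f](ρ[e/c](R)))) → 2

|E| = 2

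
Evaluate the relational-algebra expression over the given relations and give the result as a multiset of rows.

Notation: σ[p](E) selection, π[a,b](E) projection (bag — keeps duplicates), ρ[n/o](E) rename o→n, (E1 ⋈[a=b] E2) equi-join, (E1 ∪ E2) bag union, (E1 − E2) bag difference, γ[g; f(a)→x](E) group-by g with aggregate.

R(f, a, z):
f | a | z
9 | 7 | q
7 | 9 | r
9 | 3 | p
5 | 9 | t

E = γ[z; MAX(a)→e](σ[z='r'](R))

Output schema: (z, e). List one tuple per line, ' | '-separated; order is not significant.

Stepwise |·|:
  R → 4
  σ[z='r'](R) → 1
  γ[z; MAX(a)→e](σ[z='r'](R)) → 1

== RESULT ==
z | e
r | 9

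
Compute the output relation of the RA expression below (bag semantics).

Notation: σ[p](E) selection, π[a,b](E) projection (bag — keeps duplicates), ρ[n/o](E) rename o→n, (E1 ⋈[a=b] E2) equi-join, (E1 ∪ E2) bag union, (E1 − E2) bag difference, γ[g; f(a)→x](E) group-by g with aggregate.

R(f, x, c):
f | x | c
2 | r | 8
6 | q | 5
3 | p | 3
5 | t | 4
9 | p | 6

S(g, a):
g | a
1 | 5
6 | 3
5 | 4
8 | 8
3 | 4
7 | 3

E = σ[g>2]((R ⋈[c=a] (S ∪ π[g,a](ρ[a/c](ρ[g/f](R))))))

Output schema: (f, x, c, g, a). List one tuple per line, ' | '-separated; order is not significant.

Row counts bottom-up:
  R → 5
  S → 6
  R → 5
  ρ[g/f](R) → 5
  ρ[a/c](ρ[g/f](R)) → 5
  π[g,a](ρ[a/c](ρ[g/f](R))) → 5
  (S ∪ π[g,a](ρ[a/c](ρ[g/f](R)))) → 11
  (R ⋈[c=a] (S ∪ π[g,a](ρ[a/c](ρ[g/f](R))))) → 11
  σ[g>2]((R ⋈[c=a] (S ∪ π[g,a](ρ[a/c](ρ[g/f](R)))))) → 9

== RESULT ==
f | x | c | g | a
2 | r | 8 | 8 | 8
3 | p | 3 | 3 | 3
3 | p | 3 | 6 | 3
3 | p | 3 | 7 | 3
5 | t | 4 | 3 | 4
5 | t | 4 | 5 | 4
5 | t | 4 | 5 | 4
6 | q | 5 | 6 | 5
9 | p | 6 | 9 | 6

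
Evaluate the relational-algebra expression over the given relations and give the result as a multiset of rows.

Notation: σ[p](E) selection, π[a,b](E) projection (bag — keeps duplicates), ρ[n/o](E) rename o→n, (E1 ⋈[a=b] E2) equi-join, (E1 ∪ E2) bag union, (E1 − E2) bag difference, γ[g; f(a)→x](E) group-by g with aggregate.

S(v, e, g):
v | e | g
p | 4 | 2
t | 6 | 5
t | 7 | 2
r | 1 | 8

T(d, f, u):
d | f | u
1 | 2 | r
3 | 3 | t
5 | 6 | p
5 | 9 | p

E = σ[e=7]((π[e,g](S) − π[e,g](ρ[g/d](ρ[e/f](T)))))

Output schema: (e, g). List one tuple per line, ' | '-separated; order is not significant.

Row counts bottom-up:
  S → 4
  π[e,g](S) → 4
  T → 4
  ρ[e/f](T) → 4
  ρ[g/d](ρ[e/f](T)) → 4
  π[e,g](ρ[g/d](ρ[e/f](T))) → 4
  (π[e,g](S) − π[e,g](ρ[g/d](ρ[e/f](T)))) → 3
  σ[e=7]((π[e,g](S) − π[e,g](ρ[g/d](ρ[e/f](T))))) → 1

== RESULT ==
e | g
7 | 2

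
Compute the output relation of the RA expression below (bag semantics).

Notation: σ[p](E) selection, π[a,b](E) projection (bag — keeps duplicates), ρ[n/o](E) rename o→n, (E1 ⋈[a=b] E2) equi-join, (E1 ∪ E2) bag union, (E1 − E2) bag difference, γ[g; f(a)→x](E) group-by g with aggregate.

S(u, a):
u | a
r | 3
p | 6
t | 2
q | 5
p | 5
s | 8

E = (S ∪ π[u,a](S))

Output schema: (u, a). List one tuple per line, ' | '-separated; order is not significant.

Per-node cardinality:
  S → 6
  S → 6
  π[u,a](S) → 6
  (S ∪ π[u,a](S)) → 12

== RESULT ==
u | a
p | 5
p | 5
p | 6
p | 6
q | 5
q | 5
r | 3
r | 3
s | 8
s | 8
t | 2
t | 2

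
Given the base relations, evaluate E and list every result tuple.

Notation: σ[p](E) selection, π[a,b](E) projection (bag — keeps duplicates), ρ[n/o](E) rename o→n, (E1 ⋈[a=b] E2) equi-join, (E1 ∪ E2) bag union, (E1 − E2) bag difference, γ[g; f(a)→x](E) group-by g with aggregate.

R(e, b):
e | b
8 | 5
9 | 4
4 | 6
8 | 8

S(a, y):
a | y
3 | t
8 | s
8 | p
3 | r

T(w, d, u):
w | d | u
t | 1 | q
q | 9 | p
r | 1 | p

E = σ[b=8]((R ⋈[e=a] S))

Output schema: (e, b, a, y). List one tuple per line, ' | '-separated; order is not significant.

Per-node cardinality:
  R → 4
  S → 4
  (R ⋈[e=a] S) → 4
  σ[b=8]((R ⋈[e=a] S)) → 2

== RESULT ==
e | b | a | y
8 | 8 | 8 | p
8 | 8 | 8 | s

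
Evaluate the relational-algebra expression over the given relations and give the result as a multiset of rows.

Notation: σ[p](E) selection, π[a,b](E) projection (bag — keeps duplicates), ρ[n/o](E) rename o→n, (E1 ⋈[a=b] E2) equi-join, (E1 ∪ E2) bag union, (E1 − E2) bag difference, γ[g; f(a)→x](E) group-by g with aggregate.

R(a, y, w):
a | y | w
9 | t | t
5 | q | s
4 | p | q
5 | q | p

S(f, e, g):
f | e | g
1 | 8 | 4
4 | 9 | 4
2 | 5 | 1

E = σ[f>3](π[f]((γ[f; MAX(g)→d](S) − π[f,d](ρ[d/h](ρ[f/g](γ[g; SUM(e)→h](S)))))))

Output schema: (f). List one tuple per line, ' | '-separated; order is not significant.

Subexpression sizes:
  S → 3
  γ[f; MAX(g)→d](S) → 3
  S → 3
  γ[g; SUM(e)→h](S) → 2
  ρ[f/g](γ[g; SUM(e)→h](S)) → 2
  ρ[d/h](ρ[f/g](γ[g; SUM(e)→h](S))) → 2
  π[f,d](ρ[d/h](ρ[f/g](γ[g; SUM(e)→h](S)))) → 2
  (γ[f; MAX(g)→d](S) − π[f,d](ρ[d/h](ρ[f/g](γ[g; SUM(e)→h](S))))) → 3
  π[f]((γ[f; MAX(g)→d](S) − π[f,d](ρ[d/h](ρ[f/g](γ[g; SUM(e)→h](S)))))) → 3
  σ[f>3](π[f]((γ[f; MAX(g)→d](S) − π[f,d](ρ[d/h](ρ[f/g](γ[g; SUM(e)→h](S))))))) → 1

== RESULT ==
f
4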